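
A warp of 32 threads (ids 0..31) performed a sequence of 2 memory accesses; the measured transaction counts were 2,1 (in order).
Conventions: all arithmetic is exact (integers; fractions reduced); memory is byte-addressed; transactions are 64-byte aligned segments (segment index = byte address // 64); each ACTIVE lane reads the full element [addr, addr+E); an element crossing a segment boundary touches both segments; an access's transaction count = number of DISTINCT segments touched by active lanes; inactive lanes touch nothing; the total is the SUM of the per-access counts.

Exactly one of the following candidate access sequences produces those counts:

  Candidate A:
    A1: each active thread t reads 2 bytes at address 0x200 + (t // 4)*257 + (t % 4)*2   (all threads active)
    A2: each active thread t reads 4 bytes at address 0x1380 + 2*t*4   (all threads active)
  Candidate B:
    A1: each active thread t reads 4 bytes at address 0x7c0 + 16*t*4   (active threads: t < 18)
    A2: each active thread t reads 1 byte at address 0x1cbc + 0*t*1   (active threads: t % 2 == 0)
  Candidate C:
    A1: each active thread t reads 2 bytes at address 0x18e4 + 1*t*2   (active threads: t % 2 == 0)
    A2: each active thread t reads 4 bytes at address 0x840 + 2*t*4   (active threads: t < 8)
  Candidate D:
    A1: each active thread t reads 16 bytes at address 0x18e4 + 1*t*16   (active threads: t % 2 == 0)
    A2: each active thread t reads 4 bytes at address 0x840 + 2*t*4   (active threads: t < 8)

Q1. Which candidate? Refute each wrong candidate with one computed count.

A: A1 gives 8 transactions, not 2
B: A1 gives 18 transactions, not 2
D: A1 gives 9 transactions, not 2
C: all counts match (2,1)

Answer: C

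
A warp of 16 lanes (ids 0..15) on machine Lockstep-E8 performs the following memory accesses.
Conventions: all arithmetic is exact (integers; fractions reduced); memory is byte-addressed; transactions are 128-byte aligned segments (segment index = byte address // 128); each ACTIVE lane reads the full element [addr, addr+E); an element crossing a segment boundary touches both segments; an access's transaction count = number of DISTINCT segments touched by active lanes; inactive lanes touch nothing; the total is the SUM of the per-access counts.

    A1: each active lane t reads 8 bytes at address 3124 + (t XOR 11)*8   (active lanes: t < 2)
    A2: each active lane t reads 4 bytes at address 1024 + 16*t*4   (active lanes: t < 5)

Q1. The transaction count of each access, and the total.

A1: 1 transaction
A2: 3 transactions

Answer: 1,3; total 4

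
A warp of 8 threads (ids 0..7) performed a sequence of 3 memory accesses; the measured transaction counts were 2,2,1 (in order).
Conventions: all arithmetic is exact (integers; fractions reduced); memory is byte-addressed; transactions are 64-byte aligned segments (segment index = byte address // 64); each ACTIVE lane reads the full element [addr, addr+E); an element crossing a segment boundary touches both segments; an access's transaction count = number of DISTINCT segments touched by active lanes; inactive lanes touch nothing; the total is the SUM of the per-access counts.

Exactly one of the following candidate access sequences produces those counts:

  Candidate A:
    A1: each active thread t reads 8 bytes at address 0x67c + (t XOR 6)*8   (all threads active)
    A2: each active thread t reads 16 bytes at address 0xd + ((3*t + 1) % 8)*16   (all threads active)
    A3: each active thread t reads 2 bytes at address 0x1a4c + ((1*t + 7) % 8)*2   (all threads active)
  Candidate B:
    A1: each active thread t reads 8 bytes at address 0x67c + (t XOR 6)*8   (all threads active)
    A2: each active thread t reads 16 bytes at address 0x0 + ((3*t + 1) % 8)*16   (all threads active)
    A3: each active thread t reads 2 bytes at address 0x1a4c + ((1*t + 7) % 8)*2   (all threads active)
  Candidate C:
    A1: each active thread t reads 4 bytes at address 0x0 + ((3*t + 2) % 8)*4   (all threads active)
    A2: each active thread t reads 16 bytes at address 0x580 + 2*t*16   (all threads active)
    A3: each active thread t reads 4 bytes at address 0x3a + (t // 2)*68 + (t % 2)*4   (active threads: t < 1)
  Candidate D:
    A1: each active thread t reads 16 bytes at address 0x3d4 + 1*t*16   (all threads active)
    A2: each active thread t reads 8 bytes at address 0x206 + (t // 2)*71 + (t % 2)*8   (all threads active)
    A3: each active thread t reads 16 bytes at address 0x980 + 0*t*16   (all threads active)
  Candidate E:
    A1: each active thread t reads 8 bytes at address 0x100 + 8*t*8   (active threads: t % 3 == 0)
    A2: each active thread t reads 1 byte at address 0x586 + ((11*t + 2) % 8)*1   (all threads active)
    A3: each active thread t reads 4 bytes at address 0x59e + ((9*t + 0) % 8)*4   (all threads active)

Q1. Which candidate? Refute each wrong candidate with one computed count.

A: A2 gives 3 transactions, not 2
C: A1 gives 1 transaction, not 2
D: A1 gives 3 transactions, not 2
E: A1 gives 3 transactions, not 2
B: all counts match (2,2,1)

Answer: B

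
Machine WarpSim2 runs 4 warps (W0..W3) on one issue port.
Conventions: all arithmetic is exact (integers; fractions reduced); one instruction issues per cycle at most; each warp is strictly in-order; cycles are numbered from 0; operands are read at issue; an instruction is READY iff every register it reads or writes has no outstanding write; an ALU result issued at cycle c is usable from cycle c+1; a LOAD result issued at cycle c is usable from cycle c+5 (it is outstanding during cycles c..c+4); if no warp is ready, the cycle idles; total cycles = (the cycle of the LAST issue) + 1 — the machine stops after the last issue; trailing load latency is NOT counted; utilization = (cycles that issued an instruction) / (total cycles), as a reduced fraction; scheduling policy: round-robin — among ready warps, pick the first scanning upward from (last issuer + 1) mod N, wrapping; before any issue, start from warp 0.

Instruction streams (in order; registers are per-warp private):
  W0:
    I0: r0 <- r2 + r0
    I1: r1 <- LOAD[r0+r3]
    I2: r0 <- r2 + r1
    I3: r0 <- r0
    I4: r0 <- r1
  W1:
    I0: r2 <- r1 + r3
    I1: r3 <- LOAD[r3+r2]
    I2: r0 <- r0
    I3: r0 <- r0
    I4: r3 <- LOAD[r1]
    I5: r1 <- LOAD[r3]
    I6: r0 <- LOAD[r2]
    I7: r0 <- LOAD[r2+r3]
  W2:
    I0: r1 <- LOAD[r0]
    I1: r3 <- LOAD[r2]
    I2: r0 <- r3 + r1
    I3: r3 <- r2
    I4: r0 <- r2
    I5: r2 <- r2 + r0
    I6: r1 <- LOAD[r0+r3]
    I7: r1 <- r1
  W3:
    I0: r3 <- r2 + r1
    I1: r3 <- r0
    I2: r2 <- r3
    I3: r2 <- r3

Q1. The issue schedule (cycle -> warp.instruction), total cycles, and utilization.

cycle 0: W0.I0
cycle 1: W1.I0
cycle 2: W2.I0
cycle 3: W3.I0
cycle 4: W0.I1
cycle 5: W1.I1
cycle 6: W2.I1
cycle 7: W3.I1
cycle 8: W1.I2
cycle 9: W3.I2
cycle 10: W0.I2
cycle 11: W1.I3
cycle 12: W2.I2
cycle 13: W3.I3
cycle 14: W0.I3
cycle 15: W1.I4
cycle 16: W2.I3
cycle 17: W0.I4
cycle 18: W2.I4
cycle 19: W2.I5
cycle 20: W1.I5
cycle 21: W2.I6
cycle 22: W1.I6
cycle 23: idle
cycle 24: idle
cycle 25: idle
cycle 26: W2.I7
cycle 27: W1.I7

Answer: 28 cycles, utilization 25/28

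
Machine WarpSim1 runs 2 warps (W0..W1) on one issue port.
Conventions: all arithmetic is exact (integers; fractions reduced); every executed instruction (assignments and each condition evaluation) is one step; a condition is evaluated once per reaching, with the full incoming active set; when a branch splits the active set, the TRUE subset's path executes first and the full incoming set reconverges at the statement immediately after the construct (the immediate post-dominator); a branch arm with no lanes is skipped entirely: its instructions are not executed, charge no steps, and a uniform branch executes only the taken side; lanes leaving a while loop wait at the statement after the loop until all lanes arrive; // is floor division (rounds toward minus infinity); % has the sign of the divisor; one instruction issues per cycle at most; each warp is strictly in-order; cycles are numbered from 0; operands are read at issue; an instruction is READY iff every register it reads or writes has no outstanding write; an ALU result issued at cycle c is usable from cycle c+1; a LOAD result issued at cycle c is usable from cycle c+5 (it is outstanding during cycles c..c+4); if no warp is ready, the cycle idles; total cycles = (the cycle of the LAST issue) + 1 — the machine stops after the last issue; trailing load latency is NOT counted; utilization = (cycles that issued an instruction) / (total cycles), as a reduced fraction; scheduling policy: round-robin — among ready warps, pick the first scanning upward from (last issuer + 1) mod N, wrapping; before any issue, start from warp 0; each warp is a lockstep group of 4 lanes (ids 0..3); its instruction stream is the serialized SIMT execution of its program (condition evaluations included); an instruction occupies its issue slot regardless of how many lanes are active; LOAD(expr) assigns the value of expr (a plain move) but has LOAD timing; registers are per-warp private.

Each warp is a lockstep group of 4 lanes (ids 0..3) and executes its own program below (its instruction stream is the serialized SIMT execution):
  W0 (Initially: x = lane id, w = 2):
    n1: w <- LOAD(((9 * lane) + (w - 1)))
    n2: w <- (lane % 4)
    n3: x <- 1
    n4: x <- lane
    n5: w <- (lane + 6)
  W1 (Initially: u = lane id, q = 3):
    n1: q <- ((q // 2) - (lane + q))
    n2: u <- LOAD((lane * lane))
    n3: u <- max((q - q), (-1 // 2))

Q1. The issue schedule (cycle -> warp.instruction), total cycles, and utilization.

cycle 0: W0.I0
cycle 1: W1.I0
cycle 2: W1.I1
cycle 3: idle
cycle 4: idle
cycle 5: W0.I1
cycle 6: W0.I2
cycle 7: W1.I2
cycle 8: W0.I3
cycle 9: W0.I4

Answer: 10 cycles, utilization 4/5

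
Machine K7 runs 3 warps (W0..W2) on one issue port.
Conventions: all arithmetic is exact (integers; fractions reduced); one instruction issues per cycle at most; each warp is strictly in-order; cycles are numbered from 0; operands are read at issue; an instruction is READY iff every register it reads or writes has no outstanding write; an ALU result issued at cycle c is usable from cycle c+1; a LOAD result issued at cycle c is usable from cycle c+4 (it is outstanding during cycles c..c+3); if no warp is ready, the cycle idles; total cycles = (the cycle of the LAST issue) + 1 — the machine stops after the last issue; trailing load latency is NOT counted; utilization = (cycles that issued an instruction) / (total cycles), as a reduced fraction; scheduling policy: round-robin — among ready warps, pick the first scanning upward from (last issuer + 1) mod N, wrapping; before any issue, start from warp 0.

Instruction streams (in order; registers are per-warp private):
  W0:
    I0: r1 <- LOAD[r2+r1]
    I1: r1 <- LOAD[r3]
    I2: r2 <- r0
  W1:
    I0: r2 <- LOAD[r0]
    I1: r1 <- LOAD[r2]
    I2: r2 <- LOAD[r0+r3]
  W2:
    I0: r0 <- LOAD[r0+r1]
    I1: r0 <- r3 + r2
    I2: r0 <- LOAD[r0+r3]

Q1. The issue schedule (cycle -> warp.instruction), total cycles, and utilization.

cycle 0: W0.I0
cycle 1: W1.I0
cycle 2: W2.I0
cycle 3: idle
cycle 4: W0.I1
cycle 5: W1.I1
cycle 6: W2.I1
cycle 7: W0.I2
cycle 8: W1.I2
cycle 9: W2.I2

Answer: 10 cycles, utilization 9/10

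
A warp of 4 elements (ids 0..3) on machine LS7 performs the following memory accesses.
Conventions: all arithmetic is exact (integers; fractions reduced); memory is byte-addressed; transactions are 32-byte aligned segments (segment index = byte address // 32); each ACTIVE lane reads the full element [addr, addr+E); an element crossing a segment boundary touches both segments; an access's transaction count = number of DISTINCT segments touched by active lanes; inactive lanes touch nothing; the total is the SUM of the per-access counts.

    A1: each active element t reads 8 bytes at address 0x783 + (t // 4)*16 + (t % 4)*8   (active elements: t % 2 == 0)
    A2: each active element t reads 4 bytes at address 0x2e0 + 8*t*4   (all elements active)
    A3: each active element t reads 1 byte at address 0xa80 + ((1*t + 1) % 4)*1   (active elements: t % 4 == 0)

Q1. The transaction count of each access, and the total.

A1: 1 transaction
A2: 4 transactions
A3: 1 transaction

Answer: 1,4,1; total 6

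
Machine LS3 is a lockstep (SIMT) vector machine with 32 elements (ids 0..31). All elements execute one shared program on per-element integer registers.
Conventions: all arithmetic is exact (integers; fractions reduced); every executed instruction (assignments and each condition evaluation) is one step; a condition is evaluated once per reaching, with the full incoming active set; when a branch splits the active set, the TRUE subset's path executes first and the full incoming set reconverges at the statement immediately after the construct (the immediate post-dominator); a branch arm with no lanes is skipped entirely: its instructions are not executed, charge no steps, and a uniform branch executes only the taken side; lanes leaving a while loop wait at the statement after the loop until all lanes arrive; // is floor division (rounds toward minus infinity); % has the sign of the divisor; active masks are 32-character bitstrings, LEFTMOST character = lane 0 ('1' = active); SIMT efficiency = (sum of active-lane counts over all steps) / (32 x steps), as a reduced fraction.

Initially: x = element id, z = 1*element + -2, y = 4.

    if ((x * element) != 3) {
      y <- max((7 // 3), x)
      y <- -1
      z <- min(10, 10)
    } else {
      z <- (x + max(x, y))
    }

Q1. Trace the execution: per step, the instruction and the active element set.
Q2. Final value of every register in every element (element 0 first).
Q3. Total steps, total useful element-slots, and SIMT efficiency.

step 0: eval ((x * element) != 3)    11111111111111111111111111111111
step 1: y <- max((7 // 3), x)        11111111111111111111111111111111
step 2: y <- -1                      11111111111111111111111111111111
step 3: z <- min(10, 10)             11111111111111111111111111111111

Answer: 4 steps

x: 0,1,2,3,4,5,6,7,8,9,10,11,12,13,14,15,16,17,18,19,20,21,22,23,24,25,26,27,28,29,30,31
z: 10,10,10,10,10,10,10,10,10,10,10,10,10,10,10,10,10,10,10,10,10,10,10,10,10,10,10,10,10,10,10,10
y: -1,-1,-1,-1,-1,-1,-1,-1,-1,-1,-1,-1,-1,-1,-1,-1,-1,-1,-1,-1,-1,-1,-1,-1,-1,-1,-1,-1,-1,-1,-1,-1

steps = 4; useful = 128; efficiency = 128/128 = 1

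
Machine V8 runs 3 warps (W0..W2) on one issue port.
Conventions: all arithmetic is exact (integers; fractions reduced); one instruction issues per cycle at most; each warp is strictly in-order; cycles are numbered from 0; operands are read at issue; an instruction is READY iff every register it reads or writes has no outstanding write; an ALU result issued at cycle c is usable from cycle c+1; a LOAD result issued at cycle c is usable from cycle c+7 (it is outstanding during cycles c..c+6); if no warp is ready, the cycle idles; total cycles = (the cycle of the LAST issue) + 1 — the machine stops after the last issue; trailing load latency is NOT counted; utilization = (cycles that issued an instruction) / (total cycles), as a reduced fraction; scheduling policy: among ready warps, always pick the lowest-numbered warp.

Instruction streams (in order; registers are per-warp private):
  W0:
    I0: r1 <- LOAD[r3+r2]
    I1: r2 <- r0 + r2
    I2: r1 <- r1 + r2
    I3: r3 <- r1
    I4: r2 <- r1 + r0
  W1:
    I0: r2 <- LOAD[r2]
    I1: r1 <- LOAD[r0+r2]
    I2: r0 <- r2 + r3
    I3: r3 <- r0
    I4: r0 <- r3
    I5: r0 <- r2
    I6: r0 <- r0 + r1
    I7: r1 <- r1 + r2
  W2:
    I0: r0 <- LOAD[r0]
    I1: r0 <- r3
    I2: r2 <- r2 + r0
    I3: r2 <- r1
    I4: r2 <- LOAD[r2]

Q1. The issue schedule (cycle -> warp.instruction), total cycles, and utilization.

cycle 0: W0.I0
cycle 1: W0.I1
cycle 2: W1.I0
cycle 3: W2.I0
cycle 4: idle
cycle 5: idle
cycle 6: idle
cycle 7: W0.I2
cycle 8: W0.I3
cycle 9: W0.I4
cycle 10: W1.I1
cycle 11: W1.I2
cycle 12: W1.I3
cycle 13: W1.I4
cycle 14: W1.I5
cycle 15: W2.I1
cycle 16: W2.I2
cycle 17: W1.I6
cycle 18: W1.I7
cycle 19: W2.I3
cycle 20: W2.I4

Answer: 21 cycles, utilization 6/7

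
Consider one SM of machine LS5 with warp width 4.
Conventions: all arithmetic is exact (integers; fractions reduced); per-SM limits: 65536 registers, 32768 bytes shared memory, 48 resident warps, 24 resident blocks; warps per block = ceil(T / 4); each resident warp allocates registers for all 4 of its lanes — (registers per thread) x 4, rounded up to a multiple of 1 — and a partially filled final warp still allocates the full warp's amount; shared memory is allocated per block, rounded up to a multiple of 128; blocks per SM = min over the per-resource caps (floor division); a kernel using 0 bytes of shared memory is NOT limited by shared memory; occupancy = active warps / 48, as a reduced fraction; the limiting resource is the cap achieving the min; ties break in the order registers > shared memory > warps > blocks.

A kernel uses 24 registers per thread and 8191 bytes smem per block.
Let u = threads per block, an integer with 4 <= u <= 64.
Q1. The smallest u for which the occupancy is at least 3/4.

Answer: u = 33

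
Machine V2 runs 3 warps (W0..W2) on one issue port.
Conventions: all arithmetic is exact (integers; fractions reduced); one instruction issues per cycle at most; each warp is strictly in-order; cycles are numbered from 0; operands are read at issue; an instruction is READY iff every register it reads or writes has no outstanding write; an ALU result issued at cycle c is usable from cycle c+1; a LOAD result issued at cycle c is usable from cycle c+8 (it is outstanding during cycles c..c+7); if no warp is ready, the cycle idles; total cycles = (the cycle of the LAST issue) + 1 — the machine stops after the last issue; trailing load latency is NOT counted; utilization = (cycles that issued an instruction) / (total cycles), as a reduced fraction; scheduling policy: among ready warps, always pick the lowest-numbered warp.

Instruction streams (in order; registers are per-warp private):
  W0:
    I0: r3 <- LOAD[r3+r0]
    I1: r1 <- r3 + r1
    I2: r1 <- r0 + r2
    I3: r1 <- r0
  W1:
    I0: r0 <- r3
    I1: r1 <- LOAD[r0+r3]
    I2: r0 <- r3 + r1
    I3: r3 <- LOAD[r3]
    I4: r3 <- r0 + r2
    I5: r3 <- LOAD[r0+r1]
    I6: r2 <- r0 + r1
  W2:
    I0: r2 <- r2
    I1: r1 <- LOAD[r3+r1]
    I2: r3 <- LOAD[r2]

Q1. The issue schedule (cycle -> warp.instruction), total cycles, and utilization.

cycle 0: W0.I0
cycle 1: W1.I0
cycle 2: W1.I1
cycle 3: W2.I0
cycle 4: W2.I1
cycle 5: W2.I2
cycle 6: idle
cycle 7: idle
cycle 8: W0.I1
cycle 9: W0.I2
cycle 10: W0.I3
cycle 11: W1.I2
cycle 12: W1.I3
cycle 13: idle
cycle 14: idle
cycle 15: idle
cycle 16: idle
cycle 17: idle
cycle 18: idle
cycle 19: idle
cycle 20: W1.I4
cycle 21: W1.I5
cycle 22: W1.I6

Answer: 23 cycles, utilization 14/23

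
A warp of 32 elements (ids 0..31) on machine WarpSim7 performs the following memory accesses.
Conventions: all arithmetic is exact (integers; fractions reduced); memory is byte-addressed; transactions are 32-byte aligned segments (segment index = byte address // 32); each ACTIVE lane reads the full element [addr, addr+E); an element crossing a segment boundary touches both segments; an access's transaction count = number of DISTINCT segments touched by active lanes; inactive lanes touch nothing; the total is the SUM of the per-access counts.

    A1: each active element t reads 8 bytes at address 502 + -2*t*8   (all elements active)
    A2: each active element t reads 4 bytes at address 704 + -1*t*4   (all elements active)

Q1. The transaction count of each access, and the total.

A1: 16 transactions
A2: 5 transactions

Answer: 16,5; total 21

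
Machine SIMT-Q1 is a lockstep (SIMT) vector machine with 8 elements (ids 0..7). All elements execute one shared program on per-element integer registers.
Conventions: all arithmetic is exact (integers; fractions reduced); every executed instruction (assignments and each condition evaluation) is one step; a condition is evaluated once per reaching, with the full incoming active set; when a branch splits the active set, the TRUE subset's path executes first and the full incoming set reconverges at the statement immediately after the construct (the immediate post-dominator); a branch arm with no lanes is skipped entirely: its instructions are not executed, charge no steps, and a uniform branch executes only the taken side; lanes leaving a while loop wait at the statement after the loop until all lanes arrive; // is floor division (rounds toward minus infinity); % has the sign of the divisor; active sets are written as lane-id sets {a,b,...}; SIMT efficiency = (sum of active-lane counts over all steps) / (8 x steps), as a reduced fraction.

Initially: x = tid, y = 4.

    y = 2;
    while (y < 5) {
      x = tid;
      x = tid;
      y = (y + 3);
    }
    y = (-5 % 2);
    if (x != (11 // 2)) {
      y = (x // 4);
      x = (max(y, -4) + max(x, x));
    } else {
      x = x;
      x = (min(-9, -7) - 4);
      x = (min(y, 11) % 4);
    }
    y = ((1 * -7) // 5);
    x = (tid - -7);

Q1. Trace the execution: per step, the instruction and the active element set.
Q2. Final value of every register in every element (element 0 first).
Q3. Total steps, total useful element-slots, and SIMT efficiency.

step 0: y <- 2                       {0,1,2,3,4,5,6,7}
step 1: eval (y < 5)                 {0,1,2,3,4,5,6,7}
step 2: x <- tid                     {0,1,2,3,4,5,6,7}
step 3: x <- tid                     {0,1,2,3,4,5,6,7}
step 4: y <- (y + 3)                 {0,1,2,3,4,5,6,7}
step 5: eval (y < 5)                 {0,1,2,3,4,5,6,7}
step 6: y <- (-5 % 2)                {0,1,2,3,4,5,6,7}
step 7: eval (x != (11 // 2))        {0,1,2,3,4,5,6,7}
step 8: y <- (x // 4)                {0,1,2,3,4,6,7}
step 9: x <- (max(y, -4) + max(x, x)) {0,1,2,3,4,6,7}
step 10: x <- x                       {5}
step 11: x <- (min(-9, -7) - 4)       {5}
step 12: x <- (min(y, 11) % 4)        {5}
step 13: y <- ((1 * -7) // 5)         {0,1,2,3,4,5,6,7}
step 14: x <- (tid - -7)              {0,1,2,3,4,5,6,7}

Answer: 15 steps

x: 7,8,9,10,11,12,13,14
y: -2,-2,-2,-2,-2,-2,-2,-2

steps = 15; useful = 97; efficiency = 97/120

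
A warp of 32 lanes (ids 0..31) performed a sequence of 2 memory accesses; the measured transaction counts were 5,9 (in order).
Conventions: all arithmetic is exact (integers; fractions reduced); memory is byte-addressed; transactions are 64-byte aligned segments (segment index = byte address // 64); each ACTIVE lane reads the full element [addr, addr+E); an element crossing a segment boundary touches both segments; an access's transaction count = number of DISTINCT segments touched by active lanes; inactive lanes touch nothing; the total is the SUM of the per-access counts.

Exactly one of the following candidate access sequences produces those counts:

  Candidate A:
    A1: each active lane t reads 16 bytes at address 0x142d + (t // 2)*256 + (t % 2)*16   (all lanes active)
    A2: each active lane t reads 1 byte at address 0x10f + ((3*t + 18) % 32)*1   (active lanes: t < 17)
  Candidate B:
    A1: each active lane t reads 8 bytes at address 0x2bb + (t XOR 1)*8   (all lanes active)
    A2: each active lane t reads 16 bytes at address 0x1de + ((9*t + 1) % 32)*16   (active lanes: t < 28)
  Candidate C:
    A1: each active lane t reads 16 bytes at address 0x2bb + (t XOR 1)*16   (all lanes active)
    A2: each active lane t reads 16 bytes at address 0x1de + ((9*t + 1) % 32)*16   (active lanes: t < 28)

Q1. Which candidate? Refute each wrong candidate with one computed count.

A: A1 gives 32 transactions, not 5
C: A1 gives 9 transactions, not 5
B: all counts match (5,9)

Answer: B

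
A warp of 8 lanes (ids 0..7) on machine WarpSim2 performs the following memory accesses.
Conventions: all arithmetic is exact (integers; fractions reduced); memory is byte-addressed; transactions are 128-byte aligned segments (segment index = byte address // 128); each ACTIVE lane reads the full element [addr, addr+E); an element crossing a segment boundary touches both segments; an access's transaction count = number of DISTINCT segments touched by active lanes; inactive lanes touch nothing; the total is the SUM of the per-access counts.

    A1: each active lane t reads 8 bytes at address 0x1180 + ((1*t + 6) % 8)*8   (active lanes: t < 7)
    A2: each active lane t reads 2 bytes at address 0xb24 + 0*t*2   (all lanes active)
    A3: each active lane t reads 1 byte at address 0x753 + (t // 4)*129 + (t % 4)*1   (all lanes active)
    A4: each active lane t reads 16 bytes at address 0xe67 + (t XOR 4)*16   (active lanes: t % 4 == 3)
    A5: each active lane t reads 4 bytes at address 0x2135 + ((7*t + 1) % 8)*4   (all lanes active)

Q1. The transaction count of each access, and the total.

A1: 1 transaction
A2: 1 transaction
A3: 2 transactions
A4: 1 transaction
A5: 1 transaction

Answer: 1,1,2,1,1; total 6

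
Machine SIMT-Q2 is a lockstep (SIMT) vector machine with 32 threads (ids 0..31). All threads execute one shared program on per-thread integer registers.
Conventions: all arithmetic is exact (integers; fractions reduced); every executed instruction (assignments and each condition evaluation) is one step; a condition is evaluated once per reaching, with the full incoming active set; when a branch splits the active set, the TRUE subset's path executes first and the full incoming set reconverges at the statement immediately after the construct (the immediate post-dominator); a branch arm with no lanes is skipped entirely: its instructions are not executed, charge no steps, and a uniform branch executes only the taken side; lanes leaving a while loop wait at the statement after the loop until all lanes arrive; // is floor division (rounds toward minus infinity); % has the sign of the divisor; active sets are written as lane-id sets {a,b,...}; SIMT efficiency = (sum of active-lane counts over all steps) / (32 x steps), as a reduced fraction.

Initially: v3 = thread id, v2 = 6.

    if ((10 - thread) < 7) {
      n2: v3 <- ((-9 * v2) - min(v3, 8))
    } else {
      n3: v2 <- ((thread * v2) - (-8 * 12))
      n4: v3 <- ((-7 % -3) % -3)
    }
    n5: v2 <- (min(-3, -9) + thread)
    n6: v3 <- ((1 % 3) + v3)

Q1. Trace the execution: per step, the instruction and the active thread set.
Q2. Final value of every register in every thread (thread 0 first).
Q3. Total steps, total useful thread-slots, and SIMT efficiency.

step 0: eval ((10 - thread) < 7)     {0,1,2,3,4,5,6,7,8,9,10,11,12,13,14,15,16,17,18,19,20,21,22,23,24,25,26,27,28,29,30,31}
step 1: v3 <- ((-9 * v2) - min(v3, 8)) {4,5,6,7,8,9,10,11,12,13,14,15,16,17,18,19,20,21,22,23,24,25,26,27,28,29,30,31}
step 2: v2 <- ((thread * v2) - (-8 * 12)) {0,1,2,3}
step 3: v3 <- ((-7 % -3) % -3)       {0,1,2,3}
step 4: v2 <- (min(-3, -9) + thread) {0,1,2,3,4,5,6,7,8,9,10,11,12,13,14,15,16,17,18,19,20,21,22,23,24,25,26,27,28,29,30,31}
step 5: v3 <- ((1 % 3) + v3)         {0,1,2,3,4,5,6,7,8,9,10,11,12,13,14,15,16,17,18,19,20,21,22,23,24,25,26,27,28,29,30,31}

Answer: 6 steps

v3: 0,0,0,0,-57,-58,-59,-60,-61,-61,-61,-61,-61,-61,-61,-61,-61,-61,-61,-61,-61,-61,-61,-61,-61,-61,-61,-61,-61,-61,-61,-61
v2: -9,-8,-7,-6,-5,-4,-3,-2,-1,0,1,2,3,4,5,6,7,8,9,10,11,12,13,14,15,16,17,18,19,20,21,22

steps = 6; useful = 132; efficiency = 132/192 = 11/16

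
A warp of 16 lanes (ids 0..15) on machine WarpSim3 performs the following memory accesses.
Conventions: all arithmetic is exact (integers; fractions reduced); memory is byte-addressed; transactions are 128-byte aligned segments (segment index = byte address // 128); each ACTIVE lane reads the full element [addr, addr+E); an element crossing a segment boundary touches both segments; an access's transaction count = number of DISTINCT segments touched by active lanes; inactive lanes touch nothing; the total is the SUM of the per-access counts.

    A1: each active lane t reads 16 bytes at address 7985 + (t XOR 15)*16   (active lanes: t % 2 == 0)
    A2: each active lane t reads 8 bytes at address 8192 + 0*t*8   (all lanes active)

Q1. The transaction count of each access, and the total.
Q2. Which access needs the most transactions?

A1: 3 transactions
A2: 1 transaction

Answer: 3,1; total 4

Answer: A1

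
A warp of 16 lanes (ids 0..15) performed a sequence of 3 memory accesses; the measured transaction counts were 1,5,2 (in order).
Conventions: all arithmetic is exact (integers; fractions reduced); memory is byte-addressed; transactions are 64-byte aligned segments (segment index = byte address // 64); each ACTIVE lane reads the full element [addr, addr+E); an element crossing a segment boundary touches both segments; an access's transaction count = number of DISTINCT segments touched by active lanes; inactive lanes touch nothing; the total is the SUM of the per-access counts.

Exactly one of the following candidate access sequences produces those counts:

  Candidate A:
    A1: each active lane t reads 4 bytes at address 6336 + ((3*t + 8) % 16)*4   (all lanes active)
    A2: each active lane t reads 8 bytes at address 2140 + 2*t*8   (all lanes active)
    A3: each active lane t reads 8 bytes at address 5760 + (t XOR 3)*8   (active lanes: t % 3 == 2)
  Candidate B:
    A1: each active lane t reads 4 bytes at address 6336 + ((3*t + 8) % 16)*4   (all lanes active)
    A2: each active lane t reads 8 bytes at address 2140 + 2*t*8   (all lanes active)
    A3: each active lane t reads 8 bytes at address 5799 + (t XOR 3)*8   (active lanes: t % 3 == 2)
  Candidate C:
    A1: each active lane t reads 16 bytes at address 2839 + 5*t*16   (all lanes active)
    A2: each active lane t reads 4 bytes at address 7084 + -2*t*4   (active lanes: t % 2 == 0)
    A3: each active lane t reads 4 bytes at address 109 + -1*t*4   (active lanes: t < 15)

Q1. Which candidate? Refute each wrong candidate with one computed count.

B: A3 gives 3 transactions, not 2
C: A1 gives 20 transactions, not 1
A: all counts match (1,5,2)

Answer: A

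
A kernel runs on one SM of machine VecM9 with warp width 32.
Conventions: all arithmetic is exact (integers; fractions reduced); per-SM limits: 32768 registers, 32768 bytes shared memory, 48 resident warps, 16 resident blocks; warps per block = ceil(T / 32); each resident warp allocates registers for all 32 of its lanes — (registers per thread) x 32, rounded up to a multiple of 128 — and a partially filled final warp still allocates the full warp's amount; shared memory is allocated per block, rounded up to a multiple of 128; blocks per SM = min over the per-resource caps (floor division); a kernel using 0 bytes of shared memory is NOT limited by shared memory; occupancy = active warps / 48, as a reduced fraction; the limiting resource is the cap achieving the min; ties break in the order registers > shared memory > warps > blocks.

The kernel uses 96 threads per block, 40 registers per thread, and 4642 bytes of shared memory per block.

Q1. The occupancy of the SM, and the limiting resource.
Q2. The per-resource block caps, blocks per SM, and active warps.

Answer: occupancy 3/8, limited by shared memory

registers: 8 blocks
shared memory: 6 blocks
warps: 16 blocks
blocks: 16 blocks

Answer: 6 blocks, 18 active warps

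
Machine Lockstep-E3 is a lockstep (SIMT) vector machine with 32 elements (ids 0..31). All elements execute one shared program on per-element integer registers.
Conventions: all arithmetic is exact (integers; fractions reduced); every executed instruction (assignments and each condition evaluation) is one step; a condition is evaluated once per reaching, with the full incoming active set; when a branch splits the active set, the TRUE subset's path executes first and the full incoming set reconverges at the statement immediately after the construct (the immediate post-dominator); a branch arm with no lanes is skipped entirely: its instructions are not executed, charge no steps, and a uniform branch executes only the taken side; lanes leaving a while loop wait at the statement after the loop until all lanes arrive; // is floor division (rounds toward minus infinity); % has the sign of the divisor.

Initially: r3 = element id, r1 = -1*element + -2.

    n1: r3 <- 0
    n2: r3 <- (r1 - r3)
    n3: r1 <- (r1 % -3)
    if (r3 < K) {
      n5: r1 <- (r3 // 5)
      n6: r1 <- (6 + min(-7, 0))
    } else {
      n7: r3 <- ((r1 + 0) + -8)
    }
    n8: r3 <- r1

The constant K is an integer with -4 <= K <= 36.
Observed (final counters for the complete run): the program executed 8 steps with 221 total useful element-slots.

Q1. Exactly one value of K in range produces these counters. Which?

Answer: K = -4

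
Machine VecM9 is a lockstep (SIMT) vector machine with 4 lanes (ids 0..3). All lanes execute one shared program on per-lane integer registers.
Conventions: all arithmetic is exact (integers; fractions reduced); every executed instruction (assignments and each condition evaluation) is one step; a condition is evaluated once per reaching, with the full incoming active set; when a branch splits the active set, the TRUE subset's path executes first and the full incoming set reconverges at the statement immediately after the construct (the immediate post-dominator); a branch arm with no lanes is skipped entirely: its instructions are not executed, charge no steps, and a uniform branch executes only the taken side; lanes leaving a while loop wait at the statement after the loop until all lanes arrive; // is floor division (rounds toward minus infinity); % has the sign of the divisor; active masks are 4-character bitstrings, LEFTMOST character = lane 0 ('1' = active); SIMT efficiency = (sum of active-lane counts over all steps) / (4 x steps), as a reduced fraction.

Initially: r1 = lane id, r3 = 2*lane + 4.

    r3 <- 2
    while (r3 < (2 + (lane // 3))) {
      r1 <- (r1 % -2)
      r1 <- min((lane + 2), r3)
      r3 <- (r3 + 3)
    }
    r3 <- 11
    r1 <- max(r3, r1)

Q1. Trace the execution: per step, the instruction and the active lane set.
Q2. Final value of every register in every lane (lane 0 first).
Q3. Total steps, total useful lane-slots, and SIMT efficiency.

step 0: r3 <- 2                      1111
step 1: eval (r3 < (2 + (lane // 3))) 1111
step 2: r1 <- (r1 % -2)              0001
step 3: r1 <- min((lane + 2), r3)    0001
step 4: r3 <- (r3 + 3)               0001
step 5: eval (r3 < (2 + (lane // 3))) 0001
step 6: r3 <- 11                     1111
step 7: r1 <- max(r3, r1)            1111

Answer: 8 steps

r1: 11,11,11,11
r3: 11,11,11,11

steps = 8; useful = 20; efficiency = 20/32 = 5/8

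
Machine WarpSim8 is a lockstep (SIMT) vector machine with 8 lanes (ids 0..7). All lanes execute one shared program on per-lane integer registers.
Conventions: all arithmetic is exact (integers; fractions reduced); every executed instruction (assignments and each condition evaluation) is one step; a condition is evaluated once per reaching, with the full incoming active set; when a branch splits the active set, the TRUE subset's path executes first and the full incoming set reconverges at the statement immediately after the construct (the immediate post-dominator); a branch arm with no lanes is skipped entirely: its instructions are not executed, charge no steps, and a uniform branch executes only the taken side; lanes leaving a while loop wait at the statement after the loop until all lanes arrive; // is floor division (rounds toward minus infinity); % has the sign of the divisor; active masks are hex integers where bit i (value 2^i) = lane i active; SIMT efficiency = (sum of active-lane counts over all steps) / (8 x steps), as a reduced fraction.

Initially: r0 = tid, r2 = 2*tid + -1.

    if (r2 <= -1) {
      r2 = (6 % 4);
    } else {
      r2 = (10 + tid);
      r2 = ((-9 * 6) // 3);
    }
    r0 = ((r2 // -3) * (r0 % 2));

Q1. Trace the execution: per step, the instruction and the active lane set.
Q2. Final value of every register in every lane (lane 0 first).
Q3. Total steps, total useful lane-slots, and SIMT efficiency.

step 0: eval (r2 <= -1)              0xff
step 1: r2 <- (6 % 4)                0x01
step 2: r2 <- (10 + tid)             0xfe
step 3: r2 <- ((-9 * 6) // 3)        0xfe
step 4: r0 <- ((r2 // -3) * (r0 % 2)) 0xff

Answer: 5 steps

r0: 0,6,0,6,0,6,0,6
r2: 2,-18,-18,-18,-18,-18,-18,-18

steps = 5; useful = 31; efficiency = 31/40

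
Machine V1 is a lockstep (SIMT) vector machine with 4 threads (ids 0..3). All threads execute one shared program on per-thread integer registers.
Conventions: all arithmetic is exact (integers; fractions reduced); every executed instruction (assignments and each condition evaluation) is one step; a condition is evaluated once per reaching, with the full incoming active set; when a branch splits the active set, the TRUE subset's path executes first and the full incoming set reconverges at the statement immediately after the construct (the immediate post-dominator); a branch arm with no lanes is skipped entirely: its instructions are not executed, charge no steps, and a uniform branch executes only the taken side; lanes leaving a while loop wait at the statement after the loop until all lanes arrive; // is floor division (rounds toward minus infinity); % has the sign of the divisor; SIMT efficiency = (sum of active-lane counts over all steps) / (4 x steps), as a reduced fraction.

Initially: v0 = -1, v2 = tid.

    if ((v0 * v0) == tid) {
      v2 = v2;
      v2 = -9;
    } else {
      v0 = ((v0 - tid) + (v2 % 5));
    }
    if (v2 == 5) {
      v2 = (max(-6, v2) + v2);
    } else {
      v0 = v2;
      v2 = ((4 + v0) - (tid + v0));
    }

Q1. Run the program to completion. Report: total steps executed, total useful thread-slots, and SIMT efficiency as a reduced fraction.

Answer: 7 steps, 21 useful, 3/4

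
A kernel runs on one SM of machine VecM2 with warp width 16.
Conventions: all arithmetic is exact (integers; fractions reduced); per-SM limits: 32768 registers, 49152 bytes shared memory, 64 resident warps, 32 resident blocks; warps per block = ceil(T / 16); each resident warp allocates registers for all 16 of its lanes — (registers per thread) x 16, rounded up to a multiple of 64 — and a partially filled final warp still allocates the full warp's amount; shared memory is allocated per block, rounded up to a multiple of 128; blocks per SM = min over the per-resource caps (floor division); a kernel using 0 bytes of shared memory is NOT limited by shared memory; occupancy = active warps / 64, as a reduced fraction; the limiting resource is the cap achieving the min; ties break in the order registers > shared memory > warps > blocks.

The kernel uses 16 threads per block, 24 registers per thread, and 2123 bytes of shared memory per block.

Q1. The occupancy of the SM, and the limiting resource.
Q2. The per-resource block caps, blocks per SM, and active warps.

Answer: occupancy 11/32, limited by shared memory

registers: 85 blocks
shared memory: 22 blocks
warps: 64 blocks
blocks: 32 blocks

Answer: 22 blocks, 22 active warps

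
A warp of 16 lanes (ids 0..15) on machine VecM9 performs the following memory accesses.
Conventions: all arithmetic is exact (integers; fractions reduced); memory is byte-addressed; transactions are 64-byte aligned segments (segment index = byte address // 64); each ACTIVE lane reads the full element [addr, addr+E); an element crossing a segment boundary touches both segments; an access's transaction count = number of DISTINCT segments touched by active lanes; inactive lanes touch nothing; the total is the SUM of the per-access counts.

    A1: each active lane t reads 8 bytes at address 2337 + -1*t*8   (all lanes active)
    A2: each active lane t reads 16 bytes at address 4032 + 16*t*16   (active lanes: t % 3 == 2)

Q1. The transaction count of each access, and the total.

A1: 3 transactions
A2: 5 transactions

Answer: 3,5; total 8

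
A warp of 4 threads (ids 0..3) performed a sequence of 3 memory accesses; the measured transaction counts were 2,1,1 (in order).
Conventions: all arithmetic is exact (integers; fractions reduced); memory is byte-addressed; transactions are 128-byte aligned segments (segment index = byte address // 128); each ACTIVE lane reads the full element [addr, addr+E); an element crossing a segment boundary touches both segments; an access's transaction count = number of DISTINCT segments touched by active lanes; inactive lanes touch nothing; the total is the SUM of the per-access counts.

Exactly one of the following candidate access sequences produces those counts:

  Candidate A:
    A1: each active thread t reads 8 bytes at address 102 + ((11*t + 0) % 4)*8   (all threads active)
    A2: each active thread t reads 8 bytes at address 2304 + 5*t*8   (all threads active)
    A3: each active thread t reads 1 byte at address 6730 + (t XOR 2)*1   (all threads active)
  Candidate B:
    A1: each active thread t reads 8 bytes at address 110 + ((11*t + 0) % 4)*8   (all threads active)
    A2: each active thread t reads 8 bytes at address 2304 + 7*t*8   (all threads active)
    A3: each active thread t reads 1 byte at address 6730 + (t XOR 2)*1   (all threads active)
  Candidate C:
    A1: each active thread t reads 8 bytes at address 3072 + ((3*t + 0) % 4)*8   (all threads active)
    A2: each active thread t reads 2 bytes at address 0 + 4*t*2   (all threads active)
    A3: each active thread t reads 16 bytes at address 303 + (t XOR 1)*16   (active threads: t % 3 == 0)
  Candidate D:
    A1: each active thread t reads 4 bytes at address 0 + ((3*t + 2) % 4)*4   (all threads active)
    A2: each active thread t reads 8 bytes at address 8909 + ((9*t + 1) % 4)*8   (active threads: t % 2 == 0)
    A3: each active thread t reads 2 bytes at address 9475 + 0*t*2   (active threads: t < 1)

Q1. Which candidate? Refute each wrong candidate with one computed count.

B: A2 gives 2 transactions, not 1
C: A1 gives 1 transaction, not 2
D: A1 gives 1 transaction, not 2
A: all counts match (2,1,1)

Answer: A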